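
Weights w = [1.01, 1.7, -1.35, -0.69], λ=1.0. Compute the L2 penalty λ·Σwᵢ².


‖w‖₂² = (1.01)² + (1.7)² + (-1.35)² + (-0.69)²
     = 1.0201 + 2.89 + 1.8225 + 0.4761
     = 6.2087
λ·‖w‖₂² = 1.0·6.2087 = 6.2087

6.2087


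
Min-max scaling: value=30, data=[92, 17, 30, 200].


min=17, max=200
(30-17)/(200-17) = 13/183 = 0.071

0.071


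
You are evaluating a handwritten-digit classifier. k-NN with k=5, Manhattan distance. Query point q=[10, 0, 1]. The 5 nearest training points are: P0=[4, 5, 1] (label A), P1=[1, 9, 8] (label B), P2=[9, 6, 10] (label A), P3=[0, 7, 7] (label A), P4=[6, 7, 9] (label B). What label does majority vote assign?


d(q,P0) = 11  (label A)
d(q,P1) = 25  (label B)
d(q,P2) = 16  (label A)
d(q,P3) = 23  (label A)
d(q,P4) = 19  (label B)
Votes: A=3, B=2
Majority → A

A


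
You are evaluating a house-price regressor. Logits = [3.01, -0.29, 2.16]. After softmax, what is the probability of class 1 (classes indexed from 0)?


Exponentials: e^3.01=20.2874, e^-0.29=0.7483, e^2.16=8.6711
Sum = 29.7068
Softmax = [0.6829, 0.0252, 0.2919]
p[1] = 0.7483/29.7068 = 0.0252

0.0252


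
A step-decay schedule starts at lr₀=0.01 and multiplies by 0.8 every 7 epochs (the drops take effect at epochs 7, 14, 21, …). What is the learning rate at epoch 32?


n_drops = ⌊32/7⌋ = 4
lr = 0.01·0.8^4 = 0.01·0.4096 = 0.004096

0.004096


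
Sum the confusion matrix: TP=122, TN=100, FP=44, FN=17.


Total = TP + TN + FP + FN
= 122 + 100 + 44 + 17
= 283
(Predicted positive: 166, predicted negative: 117)

283


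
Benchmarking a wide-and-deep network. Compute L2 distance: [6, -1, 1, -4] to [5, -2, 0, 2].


d = √((6-5)² + (-1+ 2)² + (1-0)² + (-4-2)²)
  = √(1 + 1 + 1 + 36)
  = √39 = 6.245

6.245


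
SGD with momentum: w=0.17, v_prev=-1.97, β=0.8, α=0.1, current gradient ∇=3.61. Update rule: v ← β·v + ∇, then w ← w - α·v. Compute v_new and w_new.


v_new = 0.8·-1.97 + 3.61 = -1.576 + 3.61 = 2.034
w_new = 0.17 - 0.1·2.034 = 0.17 - 0.2034 = -0.0334

v_new=2.034, w_new=-0.0334


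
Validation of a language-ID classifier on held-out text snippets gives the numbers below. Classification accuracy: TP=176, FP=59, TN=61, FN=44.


Accuracy = (TP+TN)/(TP+TN+FP+FN)
= (176+61)/(340)
= 237/340 = 69.71%

69.71%


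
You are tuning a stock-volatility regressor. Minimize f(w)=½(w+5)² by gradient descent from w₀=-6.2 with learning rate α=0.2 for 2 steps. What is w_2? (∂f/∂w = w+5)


step 1: grad = -6.2+5 = -1.2; w = -6.2 - 0.2·(-1.2) = -5.96
step 2: grad = -5.96+5 = -0.96; w = -5.96 - 0.2·(-0.96) = -5.768

-5.768


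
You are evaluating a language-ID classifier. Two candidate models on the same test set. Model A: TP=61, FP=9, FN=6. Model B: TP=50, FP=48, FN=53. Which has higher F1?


Model A: P=61/70=0.8714, R=61/67=0.9104, F1=2PR/(P+R)=2TP/(2TP+FP+FN)=122/137=0.8905
Model B: P=50/98=0.5102, R=50/103=0.4854, F1=2PR/(P+R)=2TP/(2TP+FP+FN)=100/201=0.4975
0.8905 > 0.4975 → Model A

Model A


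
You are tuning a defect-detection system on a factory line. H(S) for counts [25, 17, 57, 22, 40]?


Probabilities: [25/161, 17/161, 57/161, 22/161, 40/161] ≈ [0.1553, 0.1056, 0.354, 0.1366, 0.2484]
H = -((25/161)·log₂(25/161) + (17/161)·log₂(17/161) + (57/161)·log₂(57/161) + (22/161)·log₂(22/161) + (40/161)·log₂(40/161))
  = 2.1816 bits

2.1816 bits


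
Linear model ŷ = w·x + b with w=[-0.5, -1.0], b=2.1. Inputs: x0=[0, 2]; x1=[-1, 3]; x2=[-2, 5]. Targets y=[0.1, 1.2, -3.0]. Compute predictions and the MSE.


ŷ0 = (-0.5)·(0) + (-1.0)·(2) + 2.1 = 0.1
ŷ1 = (-0.5)·(-1) + (-1.0)·(3) + 2.1 = -0.4
ŷ2 = (-0.5)·(-2) + (-1.0)·(5) + 2.1 = -1.9
errors² = [0.0, 2.56, 1.21]
MSE = 3.7700/3 = 1.2567

1.2567


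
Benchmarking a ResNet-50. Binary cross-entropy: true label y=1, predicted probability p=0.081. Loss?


BCE = -[y·ln(p) + (1-y)·ln(1-p)]
= -1·ln(0.081) - 0
= -ln(0.081) = 2.5133

2.5133


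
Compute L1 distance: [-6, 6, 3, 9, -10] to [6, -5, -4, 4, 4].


d = |-6-6| + |6+ 5| + |3+ 4| + |9-4| + |-10-4|
  = 12 + 11 + 7 + 5 + 14
  = 49

49


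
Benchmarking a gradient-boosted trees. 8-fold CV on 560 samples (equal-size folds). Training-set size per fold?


Fold size = 560/8 = 70
Training per fold = 560 - 70 = 490

490


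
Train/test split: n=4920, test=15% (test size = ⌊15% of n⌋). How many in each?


Test = ⌊4920·15/100⌋ = 738
Train = 4920 - 738 = 4182

Train: 4182, Test: 738


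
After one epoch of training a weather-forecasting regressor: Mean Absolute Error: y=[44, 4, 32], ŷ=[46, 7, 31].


Absolute errors: |44-46|=2, |4-7|=3, |32-31|=1
Sum = 6
MAE = 6/3 = 2

2


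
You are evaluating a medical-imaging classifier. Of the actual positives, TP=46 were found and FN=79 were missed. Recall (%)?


Recall = TP/(TP+FN)
= 46/(46+79)
= 46/125 = 36.8%

36.8%


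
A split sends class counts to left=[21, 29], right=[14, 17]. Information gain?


Parent = [35, 46], H_parent = 0.9867
H_left = 0.9815 (n=50), H_right = 0.9932 (n=31)
H_children = (50/81)·0.9815 + (31/81)·0.9932 = 0.986
IG = 0.9867 - 0.986 = 0.0007

0.0007


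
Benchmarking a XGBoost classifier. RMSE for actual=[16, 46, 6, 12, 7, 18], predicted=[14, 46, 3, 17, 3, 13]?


MSE = 79/6 = 13.1667
RMSE = √(79/6) = 3.6286

3.6286


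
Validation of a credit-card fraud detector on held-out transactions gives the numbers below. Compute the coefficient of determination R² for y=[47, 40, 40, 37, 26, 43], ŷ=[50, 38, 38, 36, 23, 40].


ȳ = 38.8333
SS_res = Σ(y-ŷ)² = 36
SS_tot = Σ(y-ȳ)² = 254.83
R² = 1 - SS_res/SS_tot = 1 - 0.1413 = 0.8587

0.8587


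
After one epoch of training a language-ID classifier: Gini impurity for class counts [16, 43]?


Probabilities: [16/59, 43/59] ≈ [0.2712, 0.7288]
Σpᵢ² = (256 + 1849)/59² = 2105/3481
Gini = 1 - Σpᵢ² = 1 - 2105/3481 = 0.3953

0.3953


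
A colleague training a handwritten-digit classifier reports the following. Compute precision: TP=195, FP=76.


Precision = TP/(TP+FP)
= 195/(195+76)
= 195/271 = 71.96%

71.96%


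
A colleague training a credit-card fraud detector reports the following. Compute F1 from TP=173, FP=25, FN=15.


Precision = 173/198 = 0.8737
Recall = 173/188 = 0.9202
F1 = 2·P·R/(P+R) = 2·TP/(2·TP+FP+FN) = 346/(346+25+15) = 346/386 = 0.8964

0.8964


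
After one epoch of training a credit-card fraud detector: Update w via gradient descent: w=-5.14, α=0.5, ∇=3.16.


w_new = w - α·∇
= -5.14 - 0.5·3.16
= -5.14 - 1.58
= -6.72

-6.72


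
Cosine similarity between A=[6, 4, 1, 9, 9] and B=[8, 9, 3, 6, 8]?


A·B = 6·8 + 4·9 + 1·3 + 9·6 + 9·8 = 213
‖A‖ = √215 = 14.6629, ‖B‖ = √254 = 15.9374
cos = 213/(√215·√254) = 213/√54610 = 0.9115

0.9115


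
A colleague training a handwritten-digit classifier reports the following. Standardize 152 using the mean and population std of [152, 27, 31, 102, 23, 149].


μ = 80.6667, σ = 56.1031
z = (152 - 80.6667)/56.1031 = 1.2715

1.2715


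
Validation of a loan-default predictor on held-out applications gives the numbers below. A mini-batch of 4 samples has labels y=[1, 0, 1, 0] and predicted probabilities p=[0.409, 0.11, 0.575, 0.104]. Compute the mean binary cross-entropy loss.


L[0] = -ln(0.409) = 0.894
L[1] = -ln(1-0.11) = -ln(0.89) = 0.1165
L[2] = -ln(0.575) = 0.5534
L[3] = -ln(1-0.104) = -ln(0.896) = 0.1098
mean = (0.894 + 0.1165 + 0.5534 + 0.1098)/4 = 0.4184

0.4184


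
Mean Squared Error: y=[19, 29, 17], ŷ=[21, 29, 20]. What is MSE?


Squared errors: (19-21)²=4, (29-29)²=0, (17-20)²=9
Sum = 13
MSE = 13/3 = 13/3

13/3


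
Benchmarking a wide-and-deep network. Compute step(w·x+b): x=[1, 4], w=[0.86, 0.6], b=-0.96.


z = (1)·(0.86) + (4)·(0.6) - 0.96
  = 2.3
step(z) = 1 (z≥0)

1


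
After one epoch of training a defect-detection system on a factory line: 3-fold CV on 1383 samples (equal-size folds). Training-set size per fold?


Fold size = 1383/3 = 461
Training per fold = 1383 - 461 = 922

922


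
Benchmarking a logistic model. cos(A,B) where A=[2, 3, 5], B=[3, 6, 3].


A·B = 2·3 + 3·6 + 5·3 = 39
‖A‖ = √38 = 6.1644, ‖B‖ = √54 = 7.3485
cos = 39/(√38·√54) = 39/√2052 = 0.8609

0.8609


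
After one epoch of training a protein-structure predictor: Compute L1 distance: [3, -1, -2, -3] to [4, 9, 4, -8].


d = |3-4| + |-1-9| + |-2-4| + |-3+ 8|
  = 1 + 10 + 6 + 5
  = 22

22


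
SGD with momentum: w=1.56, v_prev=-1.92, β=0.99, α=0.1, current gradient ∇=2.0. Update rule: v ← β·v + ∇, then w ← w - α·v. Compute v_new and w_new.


v_new = 0.99·-1.92 + 2.0 = -1.9008 + 2.0 = 0.0992
w_new = 1.56 - 0.1·0.0992 = 1.56 - 0.00992 = 1.55008

v_new=0.0992, w_new=1.55008


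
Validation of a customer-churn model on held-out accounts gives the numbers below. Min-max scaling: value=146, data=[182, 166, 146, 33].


min=33, max=182
(146-33)/(182-33) = 113/149 = 0.7584

0.7584


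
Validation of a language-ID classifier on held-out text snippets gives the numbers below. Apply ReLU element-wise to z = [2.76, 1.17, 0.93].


ReLU(2.76) = max(0, 2.76) = 2.76
ReLU(1.17) = max(0, 1.17) = 1.17
ReLU(0.93) = max(0, 0.93) = 0.93
result = [2.76, 1.17, 0.93]

[2.76, 1.17, 0.93]


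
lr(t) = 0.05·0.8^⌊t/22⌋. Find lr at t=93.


n_drops = ⌊93/22⌋ = 4
lr = 0.05·0.8^4 = 0.05·0.4096 = 0.02048

0.02048


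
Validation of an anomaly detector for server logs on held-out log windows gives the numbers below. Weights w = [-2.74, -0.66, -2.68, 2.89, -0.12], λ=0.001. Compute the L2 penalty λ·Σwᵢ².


‖w‖₂² = (-2.74)² + (-0.66)² + (-2.68)² + (2.89)² + (-0.12)²
     = 7.5076 + 0.4356 + 7.1824 + 8.3521 + 0.0144
     = 23.4921
λ·‖w‖₂² = 0.001·23.4921 = 0.023492

0.023492


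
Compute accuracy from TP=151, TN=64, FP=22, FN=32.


Accuracy = (TP+TN)/(TP+TN+FP+FN)
= (151+64)/(269)
= 215/269 = 79.93%

79.93%


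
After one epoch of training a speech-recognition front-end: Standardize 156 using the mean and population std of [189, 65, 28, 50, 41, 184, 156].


μ = 101.8571, σ = 65.9858
z = (156 - 101.8571)/65.9858 = 0.8205

0.8205


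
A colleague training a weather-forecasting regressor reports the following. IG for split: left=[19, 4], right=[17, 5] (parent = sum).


Parent = [36, 9], H_parent = 0.7219
H_left = 0.6666 (n=23), H_right = 0.7732 (n=22)
H_children = (23/45)·0.6666 + (22/45)·0.7732 = 0.7187
IG = 0.7219 - 0.7187 = 0.0032

0.0032


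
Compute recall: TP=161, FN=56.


Recall = TP/(TP+FN)
= 161/(161+56)
= 161/217 = 74.19%

74.19%


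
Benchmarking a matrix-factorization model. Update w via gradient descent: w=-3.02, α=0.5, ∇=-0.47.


w_new = w - α·∇
= -3.02 - 0.5·-0.47
= -3.02 + 0.235
= -2.785

-2.785


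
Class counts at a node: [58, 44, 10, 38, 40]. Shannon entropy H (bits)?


Probabilities: [58/190, 44/190, 10/190, 38/190, 40/190] ≈ [0.3053, 0.2316, 0.0526, 0.2, 0.2105]
H = -((58/190)·log₂(58/190) + (44/190)·log₂(44/190) + (10/190)·log₂(10/190) + (38/190)·log₂(38/190) + (40/190)·log₂(40/190))
  = 2.1725 bits

2.1725 bits


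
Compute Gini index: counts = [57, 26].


Probabilities: [57/83, 26/83] ≈ [0.6867, 0.3133]
Σpᵢ² = (3249 + 676)/83² = 3925/6889
Gini = 1 - Σpᵢ² = 1 - 3925/6889 = 0.4303

0.4303


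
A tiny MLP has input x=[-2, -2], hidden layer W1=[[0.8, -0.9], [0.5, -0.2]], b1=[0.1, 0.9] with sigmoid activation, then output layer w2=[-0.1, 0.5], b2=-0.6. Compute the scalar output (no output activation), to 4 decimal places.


z1[0] = (0.8)·(-2) + (-0.9)·(-2) + 0.1 = 0.3
z1[1] = (0.5)·(-2) + (-0.2)·(-2) + 0.9 = 0.3
h = sigmoid(z1) = [0.5744, 0.5744]
output = (-0.1)·(0.5744) + (0.5)·(0.5744) - 0.6 = -0.3702

-0.3702


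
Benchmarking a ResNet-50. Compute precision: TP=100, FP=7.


Precision = TP/(TP+FP)
= 100/(100+7)
= 100/107 = 93.46%

93.46%


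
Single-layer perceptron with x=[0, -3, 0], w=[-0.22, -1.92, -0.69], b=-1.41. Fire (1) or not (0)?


z = (0)·(-0.22) + (-3)·(-1.92) + (0)·(-0.69) - 1.41
  = 4.35
step(z) = 1 (z≥0)

1


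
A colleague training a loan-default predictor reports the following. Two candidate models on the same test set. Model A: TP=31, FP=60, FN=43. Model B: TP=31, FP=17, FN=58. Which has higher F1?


Model A: P=31/91=0.3407, R=31/74=0.4189, F1=2PR/(P+R)=2TP/(2TP+FP+FN)=62/165=0.3758
Model B: P=31/48=0.6458, R=31/89=0.3483, F1=2PR/(P+R)=2TP/(2TP+FP+FN)=62/137=0.4526
0.3758 < 0.4526 → Model B

Model B


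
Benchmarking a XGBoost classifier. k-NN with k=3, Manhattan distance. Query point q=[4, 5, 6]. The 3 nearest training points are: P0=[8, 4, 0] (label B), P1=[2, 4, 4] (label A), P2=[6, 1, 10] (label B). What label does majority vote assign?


d(q,P0) = 11  (label B)
d(q,P1) = 5  (label A)
d(q,P2) = 10  (label B)
Votes: A=1, B=2
Majority → B

B


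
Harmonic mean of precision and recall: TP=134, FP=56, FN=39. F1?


Precision = 134/190 = 0.7053
Recall = 134/173 = 0.7746
F1 = 2·P·R/(P+R) = 2·TP/(2·TP+FP+FN) = 268/(268+56+39) = 268/363 = 0.7383

0.7383


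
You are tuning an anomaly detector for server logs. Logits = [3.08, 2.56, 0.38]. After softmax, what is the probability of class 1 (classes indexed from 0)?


Exponentials: e^3.08=21.7584, e^2.56=12.9358, e^0.38=1.4623
Sum = 36.1565
Softmax = [0.6018, 0.3578, 0.0404]
p[1] = 12.9358/36.1565 = 0.3578

0.3578


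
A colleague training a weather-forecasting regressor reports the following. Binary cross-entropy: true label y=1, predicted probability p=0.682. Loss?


BCE = -[y·ln(p) + (1-y)·ln(1-p)]
= -1·ln(0.682) - 0
= -ln(0.682) = 0.3827

0.3827


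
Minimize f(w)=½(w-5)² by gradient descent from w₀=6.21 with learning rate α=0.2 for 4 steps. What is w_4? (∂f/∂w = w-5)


step 1: grad = 6.21-5 = 1.21; w = 6.21 - 0.2·(1.21) = 5.968
step 2: grad = 5.968-5 = 0.968; w = 5.968 - 0.2·(0.968) = 5.7744
step 3: grad = 5.7744-5 = 0.7744; w = 5.7744 - 0.2·(0.7744) = 5.61952
step 4: grad = 5.61952-5 = 0.61952; w = 5.61952 - 0.2·(0.61952) = 5.495616

5.495616


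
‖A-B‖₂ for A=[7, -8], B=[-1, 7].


d = √((7+ 1)² + (-8-7)²)
  = √(64 + 225)
  = √289 = 17.0

17.0


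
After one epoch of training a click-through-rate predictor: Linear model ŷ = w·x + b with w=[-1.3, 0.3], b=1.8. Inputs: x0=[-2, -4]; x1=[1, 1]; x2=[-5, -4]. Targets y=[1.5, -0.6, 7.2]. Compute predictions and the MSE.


ŷ0 = (-1.3)·(-2) + (0.3)·(-4) + 1.8 = 3.2
ŷ1 = (-1.3)·(1) + (0.3)·(1) + 1.8 = 0.8
ŷ2 = (-1.3)·(-5) + (0.3)·(-4) + 1.8 = 7.1
errors² = [2.89, 1.96, 0.01]
MSE = 4.8600/3 = 1.62

1.62


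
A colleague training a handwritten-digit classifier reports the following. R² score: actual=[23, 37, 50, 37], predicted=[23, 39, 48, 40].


ȳ = 36.75
SS_res = Σ(y-ŷ)² = 17
SS_tot = Σ(y-ȳ)² = 364.75
R² = 1 - SS_res/SS_tot = 1 - 0.0466 = 0.9534

0.9534


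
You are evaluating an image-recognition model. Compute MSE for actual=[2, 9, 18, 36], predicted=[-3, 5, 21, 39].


Squared errors: (2+ 3)²=25, (9-5)²=16, (18-21)²=9, (36-39)²=9
Sum = 59
MSE = 59/4 = 59/4

59/4


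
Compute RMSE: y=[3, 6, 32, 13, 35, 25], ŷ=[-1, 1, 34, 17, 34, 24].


MSE = 63/6 = 10.5
RMSE = √(63/6) = 3.2404

3.2404


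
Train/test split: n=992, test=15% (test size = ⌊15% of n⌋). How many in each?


Test = ⌊992·15/100⌋ = 148
Train = 992 - 148 = 844

Train: 844, Test: 148


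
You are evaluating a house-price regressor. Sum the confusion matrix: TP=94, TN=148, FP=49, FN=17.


Total = TP + TN + FP + FN
= 94 + 148 + 49 + 17
= 308
(Predicted positive: 143, predicted negative: 165)

308


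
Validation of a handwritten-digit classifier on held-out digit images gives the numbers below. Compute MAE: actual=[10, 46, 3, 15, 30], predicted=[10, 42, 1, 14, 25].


Absolute errors: |10-10|=0, |46-42|=4, |3-1|=2, |15-14|=1, |30-25|=5
Sum = 12
MAE = 12/5 = 12/5

12/5


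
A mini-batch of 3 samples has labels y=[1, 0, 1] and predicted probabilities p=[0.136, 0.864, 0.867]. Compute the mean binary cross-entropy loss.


L[0] = -ln(0.136) = 1.9951
L[1] = -ln(1-0.864) = -ln(0.136) = 1.9951
L[2] = -ln(0.867) = 0.1427
mean = (1.9951 + 1.9951 + 0.1427)/3 = 1.3776

1.3776


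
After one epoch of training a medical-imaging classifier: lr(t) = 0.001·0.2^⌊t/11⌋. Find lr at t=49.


n_drops = ⌊49/11⌋ = 4
lr = 0.001·0.2^4 = 0.001·0.0016 = 0.0000016

0.0000016


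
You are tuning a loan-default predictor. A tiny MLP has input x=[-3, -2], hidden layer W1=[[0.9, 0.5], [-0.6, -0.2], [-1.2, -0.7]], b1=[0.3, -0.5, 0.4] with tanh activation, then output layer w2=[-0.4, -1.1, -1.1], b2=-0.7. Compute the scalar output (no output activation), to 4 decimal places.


z1[0] = (0.9)·(-3) + (0.5)·(-2) + 0.3 = -3.4
z1[1] = (-0.6)·(-3) + (-0.2)·(-2) - 0.5 = 1.7
z1[2] = (-1.2)·(-3) + (-0.7)·(-2) + 0.4 = 5.4
h = tanh(z1) = [-0.9978, 0.9354, 1.0]
output = (-0.4)·(-0.9978) + (-1.1)·(0.9354) + (-1.1)·(1.0) - 0.7 = -2.4298

-2.4298


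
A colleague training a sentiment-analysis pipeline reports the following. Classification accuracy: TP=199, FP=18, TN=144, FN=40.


Accuracy = (TP+TN)/(TP+TN+FP+FN)
= (199+144)/(401)
= 343/401 = 85.54%

85.54%


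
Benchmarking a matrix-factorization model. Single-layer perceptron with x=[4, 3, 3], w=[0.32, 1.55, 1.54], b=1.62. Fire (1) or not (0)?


z = (4)·(0.32) + (3)·(1.55) + (3)·(1.54) + 1.62
  = 12.17
step(z) = 1 (z≥0)

1


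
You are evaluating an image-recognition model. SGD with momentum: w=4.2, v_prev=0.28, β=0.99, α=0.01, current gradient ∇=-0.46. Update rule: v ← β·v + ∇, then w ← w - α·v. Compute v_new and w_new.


v_new = 0.99·0.28 - 0.46 = 0.2772 - 0.46 = -0.1828
w_new = 4.2 - 0.01·-0.1828 = 4.2 + 0.001828 = 4.201828

v_new=-0.1828, w_new=4.201828


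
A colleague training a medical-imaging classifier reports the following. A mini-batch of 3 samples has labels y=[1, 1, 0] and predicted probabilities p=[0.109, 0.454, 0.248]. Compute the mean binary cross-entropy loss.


L[0] = -ln(0.109) = 2.2164
L[1] = -ln(0.454) = 0.7897
L[2] = -ln(1-0.248) = -ln(0.752) = 0.285
mean = (2.2164 + 0.7897 + 0.285)/3 = 1.097

1.097


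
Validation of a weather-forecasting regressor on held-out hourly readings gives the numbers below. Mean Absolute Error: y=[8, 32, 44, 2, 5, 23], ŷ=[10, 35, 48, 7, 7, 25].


Absolute errors: |8-10|=2, |32-35|=3, |44-48|=4, |2-7|=5, |5-7|=2, |23-25|=2
Sum = 18
MAE = 18/6 = 3

3


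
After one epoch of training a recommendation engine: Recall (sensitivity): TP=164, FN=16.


Recall = TP/(TP+FN)
= 164/(164+16)
= 164/180 = 91.11%

91.11%


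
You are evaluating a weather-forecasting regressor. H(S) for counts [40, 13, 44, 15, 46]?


Probabilities: [40/158, 13/158, 44/158, 15/158, 46/158] ≈ [0.2532, 0.0823, 0.2785, 0.0949, 0.2911]
H = -((40/158)·log₂(40/158) + (13/158)·log₂(13/158) + (44/158)·log₂(44/158) + (15/158)·log₂(15/158) + (46/158)·log₂(46/158))
  = 2.1526 bits

2.1526 bits


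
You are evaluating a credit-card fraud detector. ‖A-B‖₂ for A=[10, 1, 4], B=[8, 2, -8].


d = √((10-8)² + (1-2)² + (4+ 8)²)
  = √(4 + 1 + 144)
  = √149 = 12.2066

12.2066


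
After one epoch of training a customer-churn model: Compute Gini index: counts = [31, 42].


Probabilities: [31/73, 42/73] ≈ [0.4247, 0.5753]
Σpᵢ² = (961 + 1764)/73² = 2725/5329
Gini = 1 - Σpᵢ² = 1 - 2725/5329 = 0.4886

0.4886


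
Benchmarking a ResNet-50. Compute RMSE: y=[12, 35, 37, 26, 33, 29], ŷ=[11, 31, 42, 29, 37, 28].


MSE = 68/6 = 11.3333
RMSE = √(68/6) = 3.3665

3.3665


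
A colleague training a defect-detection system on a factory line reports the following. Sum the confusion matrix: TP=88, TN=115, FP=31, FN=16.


Total = TP + TN + FP + FN
= 88 + 115 + 31 + 16
= 250
(Predicted positive: 119, predicted negative: 131)

250


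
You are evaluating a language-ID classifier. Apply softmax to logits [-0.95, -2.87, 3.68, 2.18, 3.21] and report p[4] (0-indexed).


Exponentials: e^-0.95=0.3867, e^-2.87=0.0567, e^3.68=39.6464, e^2.18=8.8463, e^3.21=24.7791
Sum = 73.7152
Softmax = [0.0052, 0.0008, 0.5378, 0.12, 0.3361]
p[4] = 24.7791/73.7152 = 0.3361

0.3361


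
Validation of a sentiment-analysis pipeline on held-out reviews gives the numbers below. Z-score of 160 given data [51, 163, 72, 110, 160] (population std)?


μ = 111.2, σ = 45.2257
z = (160 - 111.2)/45.2257 = 1.079

1.079


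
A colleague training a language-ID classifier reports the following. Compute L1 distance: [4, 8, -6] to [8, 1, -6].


d = |4-8| + |8-1| + |-6+ 6|
  = 4 + 7 + 0
  = 11

11


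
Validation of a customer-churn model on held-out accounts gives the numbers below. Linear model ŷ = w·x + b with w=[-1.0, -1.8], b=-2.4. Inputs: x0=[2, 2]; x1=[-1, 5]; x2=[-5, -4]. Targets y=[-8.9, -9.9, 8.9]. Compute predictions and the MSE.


ŷ0 = (-1.0)·(2) + (-1.8)·(2) - 2.4 = -8.0
ŷ1 = (-1.0)·(-1) + (-1.8)·(5) - 2.4 = -10.4
ŷ2 = (-1.0)·(-5) + (-1.8)·(-4) - 2.4 = 9.8
errors² = [0.81, 0.25, 0.81]
MSE = 1.8700/3 = 0.6233

0.6233


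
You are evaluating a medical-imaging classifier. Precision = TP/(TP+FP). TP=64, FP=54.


Precision = TP/(TP+FP)
= 64/(64+54)
= 64/118 = 54.24%

54.24%


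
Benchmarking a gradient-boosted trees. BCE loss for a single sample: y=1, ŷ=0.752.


BCE = -[y·ln(p) + (1-y)·ln(1-p)]
= -1·ln(0.752) - 0
= -ln(0.752) = 0.285

0.285


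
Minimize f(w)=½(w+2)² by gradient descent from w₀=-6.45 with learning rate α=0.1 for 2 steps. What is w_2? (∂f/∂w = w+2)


step 1: grad = -6.45+2 = -4.45; w = -6.45 - 0.1·(-4.45) = -6.005
step 2: grad = -6.005+2 = -4.005; w = -6.005 - 0.1·(-4.005) = -5.6045

-5.6045


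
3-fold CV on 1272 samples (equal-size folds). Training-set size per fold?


Fold size = 1272/3 = 424
Training per fold = 1272 - 424 = 848

848


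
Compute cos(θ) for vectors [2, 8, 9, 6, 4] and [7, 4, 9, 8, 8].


A·B = 2·7 + 8·4 + 9·9 + 6·8 + 4·8 = 207
‖A‖ = √201 = 14.1774, ‖B‖ = √274 = 16.5529
cos = 207/(√201·√274) = 207/√55074 = 0.8821

0.8821


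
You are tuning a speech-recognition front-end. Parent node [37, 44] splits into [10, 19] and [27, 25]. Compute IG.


Parent = [37, 44], H_parent = 0.9946
H_left = 0.9294 (n=29), H_right = 0.9989 (n=52)
H_children = (29/81)·0.9294 + (52/81)·0.9989 = 0.974
IG = 0.9946 - 0.974 = 0.0206

0.0206


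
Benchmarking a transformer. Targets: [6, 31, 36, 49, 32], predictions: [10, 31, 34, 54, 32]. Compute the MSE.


Squared errors: (6-10)²=16, (31-31)²=0, (36-34)²=4, (49-54)²=25, (32-32)²=0
Sum = 45
MSE = 45/5 = 9

9


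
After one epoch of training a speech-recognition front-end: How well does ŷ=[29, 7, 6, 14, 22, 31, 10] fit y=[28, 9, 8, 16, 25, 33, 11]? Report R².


ȳ = 18.5714
SS_res = Σ(y-ŷ)² = 27
SS_tot = Σ(y-ȳ)² = 605.71
R² = 1 - SS_res/SS_tot = 1 - 0.0446 = 0.9554

0.9554


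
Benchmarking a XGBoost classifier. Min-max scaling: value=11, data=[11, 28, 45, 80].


min=11, max=80
(11-11)/(80-11) = 0/69 = 0.0

0.0


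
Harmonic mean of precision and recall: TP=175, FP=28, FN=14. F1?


Precision = 175/203 = 0.8621
Recall = 175/189 = 0.9259
F1 = 2·P·R/(P+R) = 2·TP/(2·TP+FP+FN) = 350/(350+28+14) = 350/392 = 0.8929

0.8929


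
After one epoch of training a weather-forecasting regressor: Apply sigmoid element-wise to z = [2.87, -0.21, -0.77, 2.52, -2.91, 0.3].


σ(2.87) = 1/(1+e^-2.87) = 0.9463
σ(-0.21) = 1/(1+e^0.21) = 0.4477
σ(-0.77) = 1/(1+e^0.77) = 0.3165
σ(2.52) = 1/(1+e^-2.52) = 0.9255
σ(-2.91) = 1/(1+e^2.91) = 0.0517
σ(0.3) = 1/(1+e^-0.3) = 0.5744
result = [0.9463, 0.4477, 0.3165, 0.9255, 0.0517, 0.5744]

[0.9463, 0.4477, 0.3165, 0.9255, 0.0517, 0.5744]


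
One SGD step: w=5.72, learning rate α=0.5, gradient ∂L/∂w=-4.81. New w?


w_new = w - α·∇
= 5.72 - 0.5·-4.81
= 5.72 + 2.405
= 8.125

8.125


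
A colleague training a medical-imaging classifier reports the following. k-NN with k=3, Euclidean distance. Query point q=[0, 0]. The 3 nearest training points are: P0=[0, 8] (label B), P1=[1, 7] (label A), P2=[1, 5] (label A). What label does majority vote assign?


d(q,P0) = 8.0  (label B)
d(q,P1) = 7.0711  (label A)
d(q,P2) = 5.099  (label A)
Votes: A=2, B=1
Majority → A

A


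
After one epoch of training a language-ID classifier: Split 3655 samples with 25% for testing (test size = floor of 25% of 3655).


Test = ⌊3655·25/100⌋ = 913
Train = 3655 - 913 = 2742

Train: 2742, Test: 913


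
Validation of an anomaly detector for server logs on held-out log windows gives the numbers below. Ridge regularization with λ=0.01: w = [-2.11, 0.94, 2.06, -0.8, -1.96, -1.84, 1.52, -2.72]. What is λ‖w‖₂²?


‖w‖₂² = (-2.11)² + (0.94)² + (2.06)² + (-0.8)² + (-1.96)² + (-1.84)² + (1.52)² + (-2.72)²
     = 4.4521 + 0.8836 + 4.2436 + 0.64 + 3.8416 + 3.3856 + 2.3104 + 7.3984
     = 27.1553
λ·‖w‖₂² = 0.01·27.1553 = 0.271553

0.271553


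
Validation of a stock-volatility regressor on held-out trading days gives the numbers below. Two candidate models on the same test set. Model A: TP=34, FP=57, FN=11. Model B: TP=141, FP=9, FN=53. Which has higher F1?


Model A: P=34/91=0.3736, R=34/45=0.7556, F1=2PR/(P+R)=2TP/(2TP+FP+FN)=68/136=0.5
Model B: P=141/150=0.94, R=141/194=0.7268, F1=2PR/(P+R)=2TP/(2TP+FP+FN)=282/344=0.8198
0.5 < 0.8198 → Model B

Model B


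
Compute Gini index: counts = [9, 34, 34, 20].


Probabilities: [9/97, 34/97, 34/97, 20/97] ≈ [0.0928, 0.3505, 0.3505, 0.2062]
Σpᵢ² = (81 + 1156 + 1156 + 400)/97² = 2793/9409
Gini = 1 - Σpᵢ² = 1 - 2793/9409 = 0.7032

0.7032


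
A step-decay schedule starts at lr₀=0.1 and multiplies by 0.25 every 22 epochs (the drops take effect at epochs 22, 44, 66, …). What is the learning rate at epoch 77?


n_drops = ⌊77/22⌋ = 3
lr = 0.1·0.25^3 = 0.1·0.015625 = 0.0015625

0.0015625


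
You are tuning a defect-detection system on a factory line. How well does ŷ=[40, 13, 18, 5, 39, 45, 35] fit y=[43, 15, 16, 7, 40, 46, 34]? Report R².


ȳ = 28.7143
SS_res = Σ(y-ŷ)² = 24
SS_tot = Σ(y-ȳ)² = 1479.43
R² = 1 - SS_res/SS_tot = 1 - 0.0162 = 0.9838

0.9838


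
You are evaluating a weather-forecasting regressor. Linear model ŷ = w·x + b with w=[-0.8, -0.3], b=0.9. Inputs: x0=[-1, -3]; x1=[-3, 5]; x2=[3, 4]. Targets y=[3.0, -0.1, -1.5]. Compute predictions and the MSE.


ŷ0 = (-0.8)·(-1) + (-0.3)·(-3) + 0.9 = 2.6
ŷ1 = (-0.8)·(-3) + (-0.3)·(5) + 0.9 = 1.8
ŷ2 = (-0.8)·(3) + (-0.3)·(4) + 0.9 = -2.7
errors² = [0.16, 3.61, 1.44]
MSE = 5.2100/3 = 1.7367

1.7367


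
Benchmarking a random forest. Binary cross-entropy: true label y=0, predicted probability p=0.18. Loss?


BCE = -[y·ln(p) + (1-y)·ln(1-p)]
= -0 - 1·ln(1-0.18)
= -ln(0.82) = 0.1985

0.1985


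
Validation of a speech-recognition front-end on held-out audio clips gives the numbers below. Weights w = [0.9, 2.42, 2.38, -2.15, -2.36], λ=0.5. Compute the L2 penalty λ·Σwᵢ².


‖w‖₂² = (0.9)² + (2.42)² + (2.38)² + (-2.15)² + (-2.36)²
     = 0.81 + 5.8564 + 5.6644 + 4.6225 + 5.5696
     = 22.5229
λ·‖w‖₂² = 0.5·22.5229 = 11.26145

11.26145


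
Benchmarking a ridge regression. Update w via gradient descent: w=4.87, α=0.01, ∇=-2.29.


w_new = w - α·∇
= 4.87 - 0.01·-2.29
= 4.87 + 0.0229
= 4.8929

4.8929


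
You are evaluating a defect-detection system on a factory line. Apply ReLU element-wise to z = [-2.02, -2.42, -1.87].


ReLU(-2.02) = max(0, -2.02) = 0.0
ReLU(-2.42) = max(0, -2.42) = 0.0
ReLU(-1.87) = max(0, -1.87) = 0.0
result = [0.0, 0.0, 0.0]

[0.0, 0.0, 0.0]


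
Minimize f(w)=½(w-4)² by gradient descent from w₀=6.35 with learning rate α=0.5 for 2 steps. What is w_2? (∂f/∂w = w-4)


step 1: grad = 6.35-4 = 2.35; w = 6.35 - 0.5·(2.35) = 5.175
step 2: grad = 5.175-4 = 1.175; w = 5.175 - 0.5·(1.175) = 4.5875

4.5875


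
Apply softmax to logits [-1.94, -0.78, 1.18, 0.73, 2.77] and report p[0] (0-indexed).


Exponentials: e^-1.94=0.1437, e^-0.78=0.4584, e^1.18=3.2544, e^0.73=2.0751, e^2.77=15.9586
Sum = 21.8902
Softmax = [0.0066, 0.0209, 0.1487, 0.0948, 0.729]
p[0] = 0.1437/21.8902 = 0.0066

0.0066


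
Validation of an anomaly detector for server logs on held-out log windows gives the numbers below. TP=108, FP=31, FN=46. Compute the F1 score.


Precision = 108/139 = 0.777
Recall = 108/154 = 0.7013
F1 = 2·P·R/(P+R) = 2·TP/(2·TP+FP+FN) = 216/(216+31+46) = 216/293 = 0.7372

0.7372


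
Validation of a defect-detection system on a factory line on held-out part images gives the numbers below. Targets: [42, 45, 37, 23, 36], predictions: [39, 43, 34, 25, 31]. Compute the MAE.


Absolute errors: |42-39|=3, |45-43|=2, |37-34|=3, |23-25|=2, |36-31|=5
Sum = 15
MAE = 15/5 = 3

3


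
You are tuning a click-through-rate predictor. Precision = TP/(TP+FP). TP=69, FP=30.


Precision = TP/(TP+FP)
= 69/(69+30)
= 69/99 = 69.7%

69.7%


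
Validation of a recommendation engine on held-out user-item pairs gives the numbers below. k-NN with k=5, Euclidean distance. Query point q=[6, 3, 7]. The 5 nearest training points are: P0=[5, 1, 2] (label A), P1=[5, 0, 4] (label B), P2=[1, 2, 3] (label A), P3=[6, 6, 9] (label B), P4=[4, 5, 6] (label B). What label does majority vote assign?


d(q,P0) = 5.4772  (label A)
d(q,P1) = 4.3589  (label B)
d(q,P2) = 6.4807  (label A)
d(q,P3) = 3.6056  (label B)
d(q,P4) = 3.0  (label B)
Votes: A=2, B=3
Majority → B

B


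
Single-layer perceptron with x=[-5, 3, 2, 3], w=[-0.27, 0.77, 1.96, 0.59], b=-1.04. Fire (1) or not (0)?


z = (-5)·(-0.27) + (3)·(0.77) + (2)·(1.96) + (3)·(0.59) - 1.04
  = 8.31
step(z) = 1 (z≥0)

1


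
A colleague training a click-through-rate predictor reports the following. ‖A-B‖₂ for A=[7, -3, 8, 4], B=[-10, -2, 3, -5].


d = √((7+ 10)² + (-3+ 2)² + (8-3)² + (4+ 5)²)
  = √(289 + 1 + 25 + 81)
  = √396 = 19.8997

19.8997


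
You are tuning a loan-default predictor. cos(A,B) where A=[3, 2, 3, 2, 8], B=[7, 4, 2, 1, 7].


A·B = 3·7 + 2·4 + 3·2 + 2·1 + 8·7 = 93
‖A‖ = √90 = 9.4868, ‖B‖ = √119 = 10.9087
cos = 93/(√90·√119) = 93/√10710 = 0.8986

0.8986


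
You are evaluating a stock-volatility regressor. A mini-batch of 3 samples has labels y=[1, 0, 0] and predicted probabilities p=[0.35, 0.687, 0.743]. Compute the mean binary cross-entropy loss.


L[0] = -ln(0.35) = 1.0498
L[1] = -ln(1-0.687) = -ln(0.313) = 1.1616
L[2] = -ln(1-0.743) = -ln(0.257) = 1.3587
mean = (1.0498 + 1.1616 + 1.3587)/3 = 1.19

1.19


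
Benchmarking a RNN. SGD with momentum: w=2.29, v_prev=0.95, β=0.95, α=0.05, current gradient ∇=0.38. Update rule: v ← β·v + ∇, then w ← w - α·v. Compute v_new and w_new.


v_new = 0.95·0.95 + 0.38 = 0.9025 + 0.38 = 1.2825
w_new = 2.29 - 0.05·1.2825 = 2.29 - 0.064125 = 2.225875

v_new=1.2825, w_new=2.225875


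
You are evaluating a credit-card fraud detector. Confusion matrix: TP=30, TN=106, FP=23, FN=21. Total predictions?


Total = TP + TN + FP + FN
= 30 + 106 + 23 + 21
= 180
(Predicted positive: 53, predicted negative: 127)

180


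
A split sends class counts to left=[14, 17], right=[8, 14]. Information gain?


Parent = [22, 31], H_parent = 0.9791
H_left = 0.9932 (n=31), H_right = 0.9457 (n=22)
H_children = (31/53)·0.9932 + (22/53)·0.9457 = 0.9735
IG = 0.9791 - 0.9735 = 0.0056

0.0056


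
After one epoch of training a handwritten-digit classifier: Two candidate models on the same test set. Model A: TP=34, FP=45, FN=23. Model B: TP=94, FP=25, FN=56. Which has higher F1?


Model A: P=34/79=0.4304, R=34/57=0.5965, F1=2PR/(P+R)=2TP/(2TP+FP+FN)=68/136=0.5
Model B: P=94/119=0.7899, R=94/150=0.6267, F1=2PR/(P+R)=2TP/(2TP+FP+FN)=188/269=0.6989
0.5 < 0.6989 → Model B

Model B


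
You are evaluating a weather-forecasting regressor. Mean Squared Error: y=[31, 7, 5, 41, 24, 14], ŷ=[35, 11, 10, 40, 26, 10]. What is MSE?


Squared errors: (31-35)²=16, (7-11)²=16, (5-10)²=25, (41-40)²=1, (24-26)²=4, (14-10)²=16
Sum = 78
MSE = 78/6 = 13

13


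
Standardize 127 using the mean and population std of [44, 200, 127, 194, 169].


μ = 146.8, σ = 57.4644
z = (127 - 146.8)/57.4644 = -0.3446

-0.3446


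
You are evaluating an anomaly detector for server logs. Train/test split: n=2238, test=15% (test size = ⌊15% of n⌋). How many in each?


Test = ⌊2238·15/100⌋ = 335
Train = 2238 - 335 = 1903

Train: 1903, Test: 335


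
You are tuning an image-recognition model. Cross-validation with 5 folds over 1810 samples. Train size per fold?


Fold size = 1810/5 = 362
Training per fold = 1810 - 362 = 1448

1448


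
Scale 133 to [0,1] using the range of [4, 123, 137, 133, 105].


min=4, max=137
(133-4)/(137-4) = 129/133 = 0.9699

0.9699


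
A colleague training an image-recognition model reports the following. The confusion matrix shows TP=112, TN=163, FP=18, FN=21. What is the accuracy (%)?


Accuracy = (TP+TN)/(TP+TN+FP+FN)
= (112+163)/(314)
= 275/314 = 87.58%

87.58%


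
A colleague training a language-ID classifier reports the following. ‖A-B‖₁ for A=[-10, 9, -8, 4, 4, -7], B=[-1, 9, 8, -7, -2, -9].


d = |-10+ 1| + |9-9| + |-8-8| + |4+ 7| + |4+ 2| + |-7+ 9|
  = 9 + 0 + 16 + 11 + 6 + 2
  = 44

44


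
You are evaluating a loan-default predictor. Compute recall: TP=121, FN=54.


Recall = TP/(TP+FN)
= 121/(121+54)
= 121/175 = 69.14%

69.14%


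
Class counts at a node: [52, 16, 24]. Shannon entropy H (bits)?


Probabilities: [52/92, 16/92, 24/92] ≈ [0.5652, 0.1739, 0.2609]
H = -((52/92)·log₂(52/92) + (16/92)·log₂(16/92) + (24/92)·log₂(24/92))
  = 1.4098 bits

1.4098 bits


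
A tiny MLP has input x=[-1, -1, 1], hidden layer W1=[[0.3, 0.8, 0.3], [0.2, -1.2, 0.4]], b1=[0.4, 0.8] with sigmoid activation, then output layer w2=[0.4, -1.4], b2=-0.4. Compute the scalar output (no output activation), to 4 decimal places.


z1[0] = (0.3)·(-1) + (0.8)·(-1) + (0.3)·(1) + 0.4 = -0.4
z1[1] = (0.2)·(-1) + (-1.2)·(-1) + (0.4)·(1) + 0.8 = 2.2
h = sigmoid(z1) = [0.4013, 0.9002]
output = (0.4)·(0.4013) + (-1.4)·(0.9002) - 0.4 = -1.4998

-1.4998


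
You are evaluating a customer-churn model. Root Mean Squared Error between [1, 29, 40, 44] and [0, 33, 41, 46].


MSE = 22/4 = 5.5
RMSE = √(22/4) = 2.3452

2.3452


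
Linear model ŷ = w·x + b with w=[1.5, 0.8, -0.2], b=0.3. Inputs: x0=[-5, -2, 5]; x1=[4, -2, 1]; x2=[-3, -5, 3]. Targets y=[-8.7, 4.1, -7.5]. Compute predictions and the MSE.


ŷ0 = (1.5)·(-5) + (0.8)·(-2) + (-0.2)·(5) + 0.3 = -9.8
ŷ1 = (1.5)·(4) + (0.8)·(-2) + (-0.2)·(1) + 0.3 = 4.5
ŷ2 = (1.5)·(-3) + (0.8)·(-5) + (-0.2)·(3) + 0.3 = -8.8
errors² = [1.21, 0.16, 1.69]
MSE = 3.0600/3 = 1.02

1.02


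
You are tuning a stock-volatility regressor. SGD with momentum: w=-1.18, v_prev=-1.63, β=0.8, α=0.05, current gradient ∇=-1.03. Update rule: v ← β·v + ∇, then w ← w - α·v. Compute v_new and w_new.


v_new = 0.8·-1.63 - 1.03 = -1.304 - 1.03 = -2.334
w_new = -1.18 - 0.05·-2.334 = -1.18 + 0.1167 = -1.0633

v_new=-2.334, w_new=-1.0633


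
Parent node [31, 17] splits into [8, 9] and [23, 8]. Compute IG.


Parent = [31, 17], H_parent = 0.9377
H_left = 0.9975 (n=17), H_right = 0.8238 (n=31)
H_children = (17/48)·0.9975 + (31/48)·0.8238 = 0.8853
IG = 0.9377 - 0.8853 = 0.0524

0.0524


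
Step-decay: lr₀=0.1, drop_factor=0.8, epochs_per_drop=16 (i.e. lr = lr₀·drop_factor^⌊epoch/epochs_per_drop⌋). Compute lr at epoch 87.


n_drops = ⌊87/16⌋ = 5
lr = 0.1·0.8^5 = 0.1·0.32768 = 0.032768

0.032768


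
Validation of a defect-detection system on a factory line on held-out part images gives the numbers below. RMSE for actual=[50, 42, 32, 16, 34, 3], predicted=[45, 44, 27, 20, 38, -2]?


MSE = 111/6 = 18.5
RMSE = √(111/6) = 4.3012

4.3012


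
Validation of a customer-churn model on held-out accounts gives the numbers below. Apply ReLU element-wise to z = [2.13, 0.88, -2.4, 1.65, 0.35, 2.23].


ReLU(2.13) = max(0, 2.13) = 2.13
ReLU(0.88) = max(0, 0.88) = 0.88
ReLU(-2.4) = max(0, -2.4) = 0.0
ReLU(1.65) = max(0, 1.65) = 1.65
ReLU(0.35) = max(0, 0.35) = 0.35
ReLU(2.23) = max(0, 2.23) = 2.23
result = [2.13, 0.88, 0.0, 1.65, 0.35, 2.23]

[2.13, 0.88, 0.0, 1.65, 0.35, 2.23]


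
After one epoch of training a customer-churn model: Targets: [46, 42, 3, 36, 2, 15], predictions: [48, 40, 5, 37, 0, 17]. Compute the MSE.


Squared errors: (46-48)²=4, (42-40)²=4, (3-5)²=4, (36-37)²=1, (2-0)²=4, (15-17)²=4
Sum = 21
MSE = 21/6 = 7/2

7/2


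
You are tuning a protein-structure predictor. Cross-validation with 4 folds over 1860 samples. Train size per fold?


Fold size = 1860/4 = 465
Training per fold = 1860 - 465 = 1395

1395


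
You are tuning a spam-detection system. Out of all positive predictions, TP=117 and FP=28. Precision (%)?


Precision = TP/(TP+FP)
= 117/(117+28)
= 117/145 = 80.69%

80.69%


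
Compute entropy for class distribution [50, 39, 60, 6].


Probabilities: [50/155, 39/155, 60/155, 6/155] ≈ [0.3226, 0.2516, 0.3871, 0.0387]
H = -((50/155)·log₂(50/155) + (39/155)·log₂(39/155) + (60/155)·log₂(60/155) + (6/155)·log₂(6/155))
  = 1.739 bits

1.739 bits


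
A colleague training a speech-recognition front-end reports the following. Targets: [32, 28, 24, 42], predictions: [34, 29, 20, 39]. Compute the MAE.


Absolute errors: |32-34|=2, |28-29|=1, |24-20|=4, |42-39|=3
Sum = 10
MAE = 10/4 = 5/2

5/2


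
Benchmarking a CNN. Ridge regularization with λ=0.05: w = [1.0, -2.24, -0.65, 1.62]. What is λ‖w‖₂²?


‖w‖₂² = (1.0)² + (-2.24)² + (-0.65)² + (1.62)²
     = 1 + 5.0176 + 0.4225 + 2.6244
     = 9.0645
λ·‖w‖₂² = 0.05·9.0645 = 0.453225

0.453225


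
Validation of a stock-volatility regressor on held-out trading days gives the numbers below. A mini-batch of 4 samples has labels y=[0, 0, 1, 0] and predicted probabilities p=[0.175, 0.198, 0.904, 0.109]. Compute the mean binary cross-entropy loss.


L[0] = -ln(1-0.175) = -ln(0.825) = 0.1924
L[1] = -ln(1-0.198) = -ln(0.802) = 0.2206
L[2] = -ln(0.904) = 0.1009
L[3] = -ln(1-0.109) = -ln(0.891) = 0.1154
mean = (0.1924 + 0.2206 + 0.1009 + 0.1154)/4 = 0.1573

0.1573


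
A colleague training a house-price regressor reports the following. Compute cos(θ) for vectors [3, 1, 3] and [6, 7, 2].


A·B = 3·6 + 1·7 + 3·2 = 31
‖A‖ = √19 = 4.3589, ‖B‖ = √89 = 9.434
cos = 31/(√19·√89) = 31/√1691 = 0.7539

0.7539


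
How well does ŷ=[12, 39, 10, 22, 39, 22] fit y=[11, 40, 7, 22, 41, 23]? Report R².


ȳ = 24
SS_res = Σ(y-ŷ)² = 16
SS_tot = Σ(y-ȳ)² = 1008
R² = 1 - SS_res/SS_tot = 1 - 0.0159 = 0.9841

0.9841


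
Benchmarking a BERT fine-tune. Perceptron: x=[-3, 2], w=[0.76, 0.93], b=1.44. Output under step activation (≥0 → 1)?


z = (-3)·(0.76) + (2)·(0.93) + 1.44
  = 1.02
step(z) = 1 (z≥0)

1


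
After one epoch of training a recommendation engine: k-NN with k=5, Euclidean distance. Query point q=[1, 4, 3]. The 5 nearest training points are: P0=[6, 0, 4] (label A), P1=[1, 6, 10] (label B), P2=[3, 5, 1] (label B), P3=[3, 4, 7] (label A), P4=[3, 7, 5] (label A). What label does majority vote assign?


d(q,P0) = 6.4807  (label A)
d(q,P1) = 7.2801  (label B)
d(q,P2) = 3.0  (label B)
d(q,P3) = 4.4721  (label A)
d(q,P4) = 4.1231  (label A)
Votes: A=3, B=2
Majority → A

A


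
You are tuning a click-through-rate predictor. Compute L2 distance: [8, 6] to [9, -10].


d = √((8-9)² + (6+ 10)²)
  = √(1 + 256)
  = √257 = 16.0312

16.0312


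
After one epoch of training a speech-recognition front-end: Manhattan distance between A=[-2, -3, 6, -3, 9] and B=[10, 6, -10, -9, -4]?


d = |-2-10| + |-3-6| + |6+ 10| + |-3+ 9| + |9+ 4|
  = 12 + 9 + 16 + 6 + 13
  = 56

56
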